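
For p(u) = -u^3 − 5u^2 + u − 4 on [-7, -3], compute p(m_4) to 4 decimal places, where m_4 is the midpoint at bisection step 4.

-2.3594

p(-5) = -9 < 0, so the root lies in [-7, -5]
p(-6) = 26 > 0, so the root lies in [-6, -5]
p(-5.5) = 5.625 > 0, so the root lies in [-5.5, -5]
p(-5.25) = -2.3594 < 0, so the root lies in [-5.5, -5.25]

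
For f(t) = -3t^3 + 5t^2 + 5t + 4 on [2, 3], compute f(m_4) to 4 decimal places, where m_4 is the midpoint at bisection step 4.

midpoint 2.5: f = 0.875 > 0 → [2.5, 3]
midpoint 2.75: f = -6.828125 < 0 → [2.5, 2.75]
midpoint 2.625: f = -2.685547 < 0 → [2.5, 2.625]
midpoint 2.5625: f = -0.8347 < 0 → [2.5, 2.5625]

-0.8347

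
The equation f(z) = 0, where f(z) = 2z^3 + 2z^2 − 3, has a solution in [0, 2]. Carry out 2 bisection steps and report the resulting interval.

z = 1 gives f = 1, positive; keep [0, 1]
z = 0.5 gives f = -2.25, negative; keep [0.5, 1]

[0.5, 1]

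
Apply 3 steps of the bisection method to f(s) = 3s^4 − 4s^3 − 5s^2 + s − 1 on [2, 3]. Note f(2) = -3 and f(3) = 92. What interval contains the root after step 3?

[2, 2.125]

f(2.5) = 24.9375 > 0, so the root lies in [2, 2.5]
f(2.25) = 7.261719 > 0, so the root lies in [2, 2.25]
f(2.125) = 1.33667 > 0, so the root lies in [2, 2.125]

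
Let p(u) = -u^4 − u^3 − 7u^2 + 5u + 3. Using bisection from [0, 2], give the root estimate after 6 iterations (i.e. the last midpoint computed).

0.90625

p(1) = -1 < 0, so the root lies in [0, 1]
p(0.5) = 3.5625 > 0, so the root lies in [0.5, 1]
p(0.75) = 2.074219 > 0, so the root lies in [0.75, 1]
p(0.875) = 0.7595 > 0, so the root lies in [0.875, 1]
p(0.9375) = -0.0613 < 0, so the root lies in [0.875, 0.9375]
p(0.90625) = 0.3634 > 0, so the root lies in [0.90625, 0.9375]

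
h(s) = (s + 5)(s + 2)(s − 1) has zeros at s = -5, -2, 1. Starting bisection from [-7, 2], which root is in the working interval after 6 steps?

h(-2.5) = 4.375 > 0, so the root lies in [-7, -2.5]
h(-4.75) = 3.953125 > 0, so the root lies in [-7, -4.75]
h(-5.875) = -23.310547 < 0, so the root lies in [-5.875, -4.75]
h(-5.3125) = -6.5344 < 0, so the root lies in [-5.3125, -4.75]
h(-5.03125) = -0.5713 < 0, so the root lies in [-5.03125, -4.75]
h(-4.890625) = 1.8624 > 0, so the root lies in [-5.03125, -4.890625]

-5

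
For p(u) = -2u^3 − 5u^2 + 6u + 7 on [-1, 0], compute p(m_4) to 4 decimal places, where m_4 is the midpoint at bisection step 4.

-0.1030

u = -0.5 gives p = 3, positive; keep [-1, -0.5]
u = -0.75 gives p = 0.53125, positive; keep [-1, -0.75]
u = -0.875 gives p = -0.738281, negative; keep [-0.875, -0.75]
u = -0.8125 gives p = -0.103, negative; keep [-0.8125, -0.75]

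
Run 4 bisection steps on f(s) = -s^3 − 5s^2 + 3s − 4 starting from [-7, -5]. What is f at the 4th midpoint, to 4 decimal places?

s = -6 gives f = 14, positive; keep [-6, -5]
s = -5.5 gives f = -5.375, negative; keep [-6, -5.5]
s = -5.75 gives f = 3.546875, positive; keep [-5.75, -5.5]
s = -5.625 gives f = -1.0996, negative; keep [-5.75, -5.625]

-1.0996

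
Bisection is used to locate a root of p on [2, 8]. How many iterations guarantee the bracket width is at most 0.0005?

14

Width after n steps is 6/2^n. Need 2^n ≥ 6/0.0005 = 12000.
2^13 = 8192 < 12000 ≤ 2^14 = 16384, so n = 14.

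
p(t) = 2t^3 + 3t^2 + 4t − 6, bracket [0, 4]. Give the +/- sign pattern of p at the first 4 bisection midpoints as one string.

p(2) = 30 > 0, so the root lies in [0, 2]
p(1) = 3 > 0, so the root lies in [0, 1]
p(0.5) = -3 < 0, so the root lies in [0.5, 1]
p(0.75) = -0.4688 < 0, so the root lies in [0.75, 1]

++--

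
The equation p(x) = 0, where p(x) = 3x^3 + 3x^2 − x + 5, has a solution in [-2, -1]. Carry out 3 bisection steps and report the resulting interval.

[-1.75, -1.625]

p(-1.5) = 3.125 > 0, so the root lies in [-2, -1.5]
p(-1.75) = -0.140625 < 0, so the root lies in [-1.75, -1.5]
p(-1.625) = 1.673828 > 0, so the root lies in [-1.75, -1.625]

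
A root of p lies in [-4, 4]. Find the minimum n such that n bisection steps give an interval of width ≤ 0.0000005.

24

Width after n steps is 8/2^n. Need 2^n ≥ 8/0.0000005 = 16000000.
2^23 = 8388608 < 16000000 ≤ 2^24 = 16777216, so n = 24.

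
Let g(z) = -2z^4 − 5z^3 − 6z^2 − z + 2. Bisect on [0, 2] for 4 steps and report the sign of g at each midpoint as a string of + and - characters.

--++

midpoint 1: g = -12 < 0 → [0, 1]
midpoint 0.5: g = -0.75 < 0 → [0, 0.5]
midpoint 0.25: g = 1.289062 > 0 → [0.25, 0.5]
midpoint 0.375: g = 0.478 > 0 → [0.375, 0.5]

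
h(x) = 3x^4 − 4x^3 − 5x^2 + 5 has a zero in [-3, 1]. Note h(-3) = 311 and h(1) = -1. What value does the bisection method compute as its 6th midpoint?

x = -1 gives h = 7, positive; keep [-1, 1]
x = 0 gives h = 5, positive; keep [0, 1]
x = 0.5 gives h = 3.4375, positive; keep [0.5, 1]
x = 0.75 gives h = 1.4492, positive; keep [0.75, 1]
x = 0.875 gives h = 0.2507, positive; keep [0.875, 1]
x = 0.9375 gives h = -0.373, negative; keep [0.875, 0.9375]

0.9375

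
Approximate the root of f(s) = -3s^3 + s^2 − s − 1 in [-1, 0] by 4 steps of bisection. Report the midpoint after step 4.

-0.4375

midpoint -0.5: f = 0.125 > 0 → [-0.5, 0]
midpoint -0.25: f = -0.640625 < 0 → [-0.5, -0.25]
midpoint -0.375: f = -0.326172 < 0 → [-0.5, -0.375]
midpoint -0.4375: f = -0.1199 < 0 → [-0.5, -0.4375]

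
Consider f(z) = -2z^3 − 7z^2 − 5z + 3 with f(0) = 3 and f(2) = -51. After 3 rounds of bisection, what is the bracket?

midpoint 1: f = -11 < 0 → [0, 1]
midpoint 0.5: f = -1.5 < 0 → [0, 0.5]
midpoint 0.25: f = 1.28125 > 0 → [0.25, 0.5]

[0.25, 0.5]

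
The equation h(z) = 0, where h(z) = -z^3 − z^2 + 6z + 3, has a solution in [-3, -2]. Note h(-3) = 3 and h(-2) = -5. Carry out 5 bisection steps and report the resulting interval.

z = -2.5 gives h = -2.625, negative; keep [-3, -2.5]
z = -2.75 gives h = -0.265625, negative; keep [-3, -2.75]
z = -2.875 gives h = 1.248047, positive; keep [-2.875, -2.75]
z = -2.8125 gives h = 0.4622, positive; keep [-2.8125, -2.75]
z = -2.78125 gives h = 0.0911, positive; keep [-2.78125, -2.75]

[-2.78125, -2.75]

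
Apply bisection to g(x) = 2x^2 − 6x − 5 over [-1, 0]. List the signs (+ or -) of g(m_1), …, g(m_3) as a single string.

midpoint -0.5: g = -1.5 < 0 → [-1, -0.5]
midpoint -0.75: g = 0.625 > 0 → [-0.75, -0.5]
midpoint -0.625: g = -0.46875 < 0 → [-0.75, -0.625]

-+-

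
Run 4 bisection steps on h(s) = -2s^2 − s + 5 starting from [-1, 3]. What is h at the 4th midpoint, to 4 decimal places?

m = 1, h(m) = 2 (+); new bracket [1, 3]
m = 2, h(m) = -5 (−); new bracket [1, 2]
m = 1.5, h(m) = -1 (−); new bracket [1, 1.5]
m = 1.25, h(m) = 0.625 (+); new bracket [1.25, 1.5]

0.6250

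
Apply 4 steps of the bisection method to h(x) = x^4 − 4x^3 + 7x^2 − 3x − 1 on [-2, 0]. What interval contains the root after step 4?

[-0.25, -0.125]

midpoint -1: h = 14 > 0 → [-1, 0]
midpoint -0.5: h = 2.8125 > 0 → [-0.5, 0]
midpoint -0.25: h = 0.253906 > 0 → [-0.25, 0]
midpoint -0.125: h = -0.5076 < 0 → [-0.25, -0.125]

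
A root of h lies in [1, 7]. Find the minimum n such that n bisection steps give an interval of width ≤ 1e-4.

Width after n steps is 6/2^n. Need 2^n ≥ 6/1e-4 = 60000.
2^15 = 32768 < 60000 ≤ 2^16 = 65536, so n = 16.

16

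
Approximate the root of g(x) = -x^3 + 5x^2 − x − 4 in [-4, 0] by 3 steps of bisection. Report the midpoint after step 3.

g(-2) = 26 > 0, so the root lies in [-2, 0]
g(-1) = 3 > 0, so the root lies in [-1, 0]
g(-0.5) = -2.125 < 0, so the root lies in [-1, -0.5]

-0.5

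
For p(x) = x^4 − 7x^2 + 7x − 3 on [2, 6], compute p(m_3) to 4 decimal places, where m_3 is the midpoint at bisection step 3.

9.8125

m = 4, p(m) = 169 (+); new bracket [2, 4]
m = 3, p(m) = 36 (+); new bracket [2, 3]
m = 2.5, p(m) = 9.8125 (+); new bracket [2, 2.5]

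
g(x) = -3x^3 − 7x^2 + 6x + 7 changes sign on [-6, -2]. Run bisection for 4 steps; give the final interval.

midpoint -4: g = 63 > 0 → [-4, -2]
midpoint -3: g = 7 > 0 → [-3, -2]
midpoint -2.5: g = -4.875 < 0 → [-3, -2.5]
midpoint -2.75: g = -0.0469 < 0 → [-3, -2.75]

[-3, -2.75]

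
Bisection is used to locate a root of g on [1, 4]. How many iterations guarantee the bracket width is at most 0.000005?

Width after n steps is 3/2^n. Need 2^n ≥ 3/0.000005 = 600000.
2^19 = 524288 < 600000 ≤ 2^20 = 1048576, so n = 20.

20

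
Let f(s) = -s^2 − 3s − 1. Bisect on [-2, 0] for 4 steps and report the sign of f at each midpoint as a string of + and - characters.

++--

midpoint -1: f = 1 > 0 → [-1, 0]
midpoint -0.5: f = 0.25 > 0 → [-0.5, 0]
midpoint -0.25: f = -0.3125 < 0 → [-0.5, -0.25]
midpoint -0.375: f = -0.0156 < 0 → [-0.5, -0.375]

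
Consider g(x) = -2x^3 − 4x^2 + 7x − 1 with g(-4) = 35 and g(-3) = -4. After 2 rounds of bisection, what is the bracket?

x = -3.5 gives g = 11.25, positive; keep [-3.5, -3]
x = -3.25 gives g = 2.65625, positive; keep [-3.25, -3]

[-3.25, -3]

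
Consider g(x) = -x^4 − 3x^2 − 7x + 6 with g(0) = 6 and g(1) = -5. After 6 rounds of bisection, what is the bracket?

[0.640625, 0.65625]

g(0.5) = 1.6875 > 0, so the root lies in [0.5, 1]
g(0.75) = -1.253906 < 0, so the root lies in [0.5, 0.75]
g(0.625) = 0.300537 > 0, so the root lies in [0.625, 0.75]
g(0.6875) = -0.4539 < 0, so the root lies in [0.625, 0.6875]
g(0.65625) = -0.0712 < 0, so the root lies in [0.625, 0.65625]
g(0.640625) = 0.116 > 0, so the root lies in [0.640625, 0.65625]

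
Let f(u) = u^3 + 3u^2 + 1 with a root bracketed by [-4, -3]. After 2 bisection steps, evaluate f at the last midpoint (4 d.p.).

m = -3.5, f(m) = -5.125 (−); new bracket [-3.5, -3]
m = -3.25, f(m) = -1.640625 (−); new bracket [-3.25, -3]

-1.6406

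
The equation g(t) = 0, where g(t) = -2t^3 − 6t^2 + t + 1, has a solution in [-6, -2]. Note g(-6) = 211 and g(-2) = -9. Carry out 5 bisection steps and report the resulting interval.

m = -4, g(m) = 29 (+); new bracket [-4, -2]
m = -3, g(m) = -2 (−); new bracket [-4, -3]
m = -3.5, g(m) = 9.75 (+); new bracket [-3.5, -3]
m = -3.25, g(m) = 3.0312 (+); new bracket [-3.25, -3]
m = -3.125, g(m) = 0.3164 (+); new bracket [-3.125, -3]

[-3.125, -3]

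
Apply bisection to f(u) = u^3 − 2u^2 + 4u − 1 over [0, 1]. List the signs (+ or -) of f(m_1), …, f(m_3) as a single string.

+-+

m = 0.5, f(m) = 0.625 (+); new bracket [0, 0.5]
m = 0.25, f(m) = -0.109375 (−); new bracket [0.25, 0.5]
m = 0.375, f(m) = 0.271484 (+); new bracket [0.25, 0.375]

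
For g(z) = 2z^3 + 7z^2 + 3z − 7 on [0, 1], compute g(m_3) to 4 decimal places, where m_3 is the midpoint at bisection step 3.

-1.9023

g(0.5) = -3.5 < 0, so the root lies in [0.5, 1]
g(0.75) = 0.03125 > 0, so the root lies in [0.5, 0.75]
g(0.625) = -1.902344 < 0, so the root lies in [0.625, 0.75]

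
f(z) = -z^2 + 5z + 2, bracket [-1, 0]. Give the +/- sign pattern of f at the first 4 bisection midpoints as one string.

-+-+

z = -0.5 gives f = -0.75, negative; keep [-0.5, 0]
z = -0.25 gives f = 0.6875, positive; keep [-0.5, -0.25]
z = -0.375 gives f = -0.015625, negative; keep [-0.375, -0.25]
z = -0.3125 gives f = 0.3398, positive; keep [-0.375, -0.3125]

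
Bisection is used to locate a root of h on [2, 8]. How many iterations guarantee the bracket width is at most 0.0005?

14

Width after n steps is 6/2^n. Need 2^n ≥ 6/0.0005 = 12000.
2^13 = 8192 < 12000 ≤ 2^14 = 16384, so n = 14.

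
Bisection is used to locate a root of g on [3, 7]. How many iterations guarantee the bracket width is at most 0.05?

Width after n steps is 4/2^n. Need 2^n ≥ 4/0.05 = 80.
2^6 = 64 < 80 ≤ 2^7 = 128, so n = 7.

7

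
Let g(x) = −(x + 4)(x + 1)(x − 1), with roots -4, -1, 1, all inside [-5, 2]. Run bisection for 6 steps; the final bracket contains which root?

midpoint -1.5: g = -3.125 < 0 → [-5, -1.5]
midpoint -3.25: g = -7.171875 < 0 → [-5, -3.25]
midpoint -4.125: g = 2.001953 > 0 → [-4.125, -3.25]
midpoint -3.6875: g = -3.9368 < 0 → [-4.125, -3.6875]
midpoint -3.90625: g = -1.3368 < 0 → [-4.125, -3.90625]
midpoint -4.015625: g = 0.2363 > 0 → [-4.015625, -3.90625]

-4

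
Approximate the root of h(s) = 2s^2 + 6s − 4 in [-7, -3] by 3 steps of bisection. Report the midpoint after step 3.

s = -5 gives h = 16, positive; keep [-5, -3]
s = -4 gives h = 4, positive; keep [-4, -3]
s = -3.5 gives h = -0.5, negative; keep [-4, -3.5]

-3.5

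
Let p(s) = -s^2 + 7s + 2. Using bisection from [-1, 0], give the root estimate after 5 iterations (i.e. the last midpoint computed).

-0.28125

p(-0.5) = -1.75 < 0, so the root lies in [-0.5, 0]
p(-0.25) = 0.1875 > 0, so the root lies in [-0.5, -0.25]
p(-0.375) = -0.765625 < 0, so the root lies in [-0.375, -0.25]
p(-0.3125) = -0.2852 < 0, so the root lies in [-0.3125, -0.25]
p(-0.28125) = -0.0479 < 0, so the root lies in [-0.28125, -0.25]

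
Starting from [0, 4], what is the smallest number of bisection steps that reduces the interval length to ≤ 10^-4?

Width after n steps is 4/2^n. Need 2^n ≥ 4/10^-4 = 40000.
2^15 = 32768 < 40000 ≤ 2^16 = 65536, so n = 16.

16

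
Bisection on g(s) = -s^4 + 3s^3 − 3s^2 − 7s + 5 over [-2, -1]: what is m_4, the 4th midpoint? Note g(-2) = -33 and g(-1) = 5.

-1.3125

g(-1.5) = -6.4375 < 0, so the root lies in [-1.5, -1]
g(-1.25) = 0.761719 > 0, so the root lies in [-1.5, -1.25]
g(-1.375) = -2.420166 < 0, so the root lies in [-1.375, -1.25]
g(-1.3125) = -0.731 < 0, so the root lies in [-1.3125, -1.25]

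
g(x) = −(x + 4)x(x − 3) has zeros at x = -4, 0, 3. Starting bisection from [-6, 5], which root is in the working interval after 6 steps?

-4

g(-0.5) = -6.125 < 0, so the root lies in [-6, -0.5]
g(-3.25) = -15.234375 < 0, so the root lies in [-6, -3.25]
g(-4.625) = 22.041016 > 0, so the root lies in [-4.625, -3.25]
g(-3.9375) = -1.7073 < 0, so the root lies in [-4.625, -3.9375]
g(-4.28125) = 8.7674 > 0, so the root lies in [-4.28125, -3.9375]
g(-4.109375) = 3.1954 > 0, so the root lies in [-4.109375, -3.9375]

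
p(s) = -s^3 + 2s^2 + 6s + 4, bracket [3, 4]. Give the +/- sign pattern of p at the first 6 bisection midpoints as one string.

++-+-+

m = 3.5, p(m) = 6.625 (+); new bracket [3.5, 4]
m = 3.75, p(m) = 1.890625 (+); new bracket [3.75, 4]
m = 3.875, p(m) = -0.904297 (−); new bracket [3.75, 3.875]
m = 3.8125, p(m) = 0.53 (+); new bracket [3.8125, 3.875]
m = 3.84375, p(m) = -0.1778 (−); new bracket [3.8125, 3.84375]
m = 3.828125, p(m) = 0.1784 (+); new bracket [3.828125, 3.84375]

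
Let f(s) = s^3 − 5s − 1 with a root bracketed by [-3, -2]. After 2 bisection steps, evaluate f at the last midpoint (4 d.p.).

m = -2.5, f(m) = -4.125 (−); new bracket [-2.5, -2]
m = -2.25, f(m) = -1.140625 (−); new bracket [-2.25, -2]

-1.1406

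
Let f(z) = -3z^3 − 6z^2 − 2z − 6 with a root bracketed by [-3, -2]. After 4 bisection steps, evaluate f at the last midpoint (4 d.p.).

f(-2.5) = 8.375 > 0, so the root lies in [-2.5, -2]
f(-2.25) = 2.296875 > 0, so the root lies in [-2.25, -2]
f(-2.125) = -0.056641 < 0, so the root lies in [-2.25, -2.125]
f(-2.1875) = 1.0667 > 0, so the root lies in [-2.1875, -2.125]

1.0667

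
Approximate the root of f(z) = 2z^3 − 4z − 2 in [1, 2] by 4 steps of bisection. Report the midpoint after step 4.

1.5625

m = 1.5, f(m) = -1.25 (−); new bracket [1.5, 2]
m = 1.75, f(m) = 1.71875 (+); new bracket [1.5, 1.75]
m = 1.625, f(m) = 0.082031 (+); new bracket [1.5, 1.625]
m = 1.5625, f(m) = -0.6206 (−); new bracket [1.5625, 1.625]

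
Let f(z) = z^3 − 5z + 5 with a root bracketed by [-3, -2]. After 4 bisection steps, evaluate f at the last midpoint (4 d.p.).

-0.9734

midpoint -2.5: f = 1.875 > 0 → [-3, -2.5]
midpoint -2.75: f = -2.046875 < 0 → [-2.75, -2.5]
midpoint -2.625: f = 0.037109 > 0 → [-2.75, -2.625]
midpoint -2.6875: f = -0.9734 < 0 → [-2.6875, -2.625]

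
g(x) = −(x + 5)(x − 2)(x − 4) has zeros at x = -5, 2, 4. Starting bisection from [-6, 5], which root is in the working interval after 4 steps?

midpoint -0.5: g = -50.625 < 0 → [-6, -0.5]
midpoint -3.25: g = -66.609375 < 0 → [-6, -3.25]
midpoint -4.625: g = -21.427734 < 0 → [-6, -4.625]
midpoint -5.3125: g = 21.2805 > 0 → [-5.3125, -4.625]

-5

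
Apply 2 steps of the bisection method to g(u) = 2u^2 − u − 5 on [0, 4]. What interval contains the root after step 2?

m = 2, g(m) = 1 (+); new bracket [0, 2]
m = 1, g(m) = -4 (−); new bracket [1, 2]

[1, 2]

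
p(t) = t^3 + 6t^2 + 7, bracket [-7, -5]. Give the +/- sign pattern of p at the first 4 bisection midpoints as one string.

+--+

p(-6) = 7 > 0, so the root lies in [-7, -6]
p(-6.5) = -14.125 < 0, so the root lies in [-6.5, -6]
p(-6.25) = -2.765625 < 0, so the root lies in [-6.25, -6]
p(-6.125) = 2.3105 > 0, so the root lies in [-6.25, -6.125]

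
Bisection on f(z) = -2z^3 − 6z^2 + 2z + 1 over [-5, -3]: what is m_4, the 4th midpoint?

-3.375

m = -4, f(m) = 25 (+); new bracket [-4, -3]
m = -3.5, f(m) = 6.25 (+); new bracket [-3.5, -3]
m = -3.25, f(m) = -0.21875 (−); new bracket [-3.5, -3.25]
m = -3.375, f(m) = 2.793 (+); new bracket [-3.375, -3.25]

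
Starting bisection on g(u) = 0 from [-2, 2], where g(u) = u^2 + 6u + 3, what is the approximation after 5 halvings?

-0.625

midpoint 0: g = 3 > 0 → [-2, 0]
midpoint -1: g = -2 < 0 → [-1, 0]
midpoint -0.5: g = 0.25 > 0 → [-1, -0.5]
midpoint -0.75: g = -0.9375 < 0 → [-0.75, -0.5]
midpoint -0.625: g = -0.3594 < 0 → [-0.625, -0.5]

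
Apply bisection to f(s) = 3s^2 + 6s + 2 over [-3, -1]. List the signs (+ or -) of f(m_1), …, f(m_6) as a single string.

+-++-+

s = -2 gives f = 2, positive; keep [-2, -1]
s = -1.5 gives f = -0.25, negative; keep [-2, -1.5]
s = -1.75 gives f = 0.6875, positive; keep [-1.75, -1.5]
s = -1.625 gives f = 0.1719, positive; keep [-1.625, -1.5]
s = -1.5625 gives f = -0.0508, negative; keep [-1.625, -1.5625]
s = -1.59375 gives f = 0.0576, positive; keep [-1.59375, -1.5625]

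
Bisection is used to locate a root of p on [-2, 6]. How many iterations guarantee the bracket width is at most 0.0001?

17

Width after n steps is 8/2^n. Need 2^n ≥ 8/0.0001 = 80000.
2^16 = 65536 < 80000 ≤ 2^17 = 131072, so n = 17.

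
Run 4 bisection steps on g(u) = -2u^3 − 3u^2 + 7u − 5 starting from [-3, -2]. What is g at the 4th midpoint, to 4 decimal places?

-0.7544

g(-2.5) = -10 < 0, so the root lies in [-3, -2.5]
g(-2.75) = -5.34375 < 0, so the root lies in [-3, -2.75]
g(-2.875) = -2.394531 < 0, so the root lies in [-3, -2.875]
g(-2.9375) = -0.7544 < 0, so the root lies in [-3, -2.9375]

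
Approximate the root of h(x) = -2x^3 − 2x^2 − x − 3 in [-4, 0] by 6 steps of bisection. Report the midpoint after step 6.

-1.4375

x = -2 gives h = 7, positive; keep [-2, 0]
x = -1 gives h = -2, negative; keep [-2, -1]
x = -1.5 gives h = 0.75, positive; keep [-1.5, -1]
x = -1.25 gives h = -0.9688, negative; keep [-1.5, -1.25]
x = -1.375 gives h = -0.207, negative; keep [-1.5, -1.375]
x = -1.4375 gives h = 0.2456, positive; keep [-1.4375, -1.375]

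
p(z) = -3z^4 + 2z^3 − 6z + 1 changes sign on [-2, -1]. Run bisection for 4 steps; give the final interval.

[-1.1875, -1.125]

p(-1.5) = -11.9375 < 0, so the root lies in [-1.5, -1]
p(-1.25) = -2.730469 < 0, so the root lies in [-1.25, -1]
p(-1.125) = 0.096924 > 0, so the root lies in [-1.25, -1.125]
p(-1.1875) = -1.1897 < 0, so the root lies in [-1.1875, -1.125]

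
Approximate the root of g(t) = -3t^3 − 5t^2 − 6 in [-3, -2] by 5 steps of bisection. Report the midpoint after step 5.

-2.09375

midpoint -2.5: g = 9.625 > 0 → [-2.5, -2]
midpoint -2.25: g = 2.859375 > 0 → [-2.25, -2]
midpoint -2.125: g = 0.208984 > 0 → [-2.125, -2]
midpoint -2.0625: g = -0.9485 < 0 → [-2.125, -2.0625]
midpoint -2.09375: g = -0.3833 < 0 → [-2.125, -2.09375]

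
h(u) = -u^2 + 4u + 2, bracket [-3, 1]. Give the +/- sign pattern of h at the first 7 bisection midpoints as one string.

midpoint -1: h = -3 < 0 → [-1, 1]
midpoint 0: h = 2 > 0 → [-1, 0]
midpoint -0.5: h = -0.25 < 0 → [-0.5, 0]
midpoint -0.25: h = 0.9375 > 0 → [-0.5, -0.25]
midpoint -0.375: h = 0.3594 > 0 → [-0.5, -0.375]
midpoint -0.4375: h = 0.0586 > 0 → [-0.5, -0.4375]
midpoint -0.46875: h = -0.0947 < 0 → [-0.46875, -0.4375]

-+-+++-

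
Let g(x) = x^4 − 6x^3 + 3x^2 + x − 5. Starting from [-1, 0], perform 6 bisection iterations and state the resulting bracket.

[-0.828125, -0.8125]

m = -0.5, g(m) = -3.9375 (−); new bracket [-1, -0.5]
m = -0.75, g(m) = -1.214844 (−); new bracket [-1, -0.75]
m = -0.875, g(m) = 1.027588 (+); new bracket [-0.875, -0.75]
m = -0.8125, g(m) = -0.178 (−); new bracket [-0.875, -0.8125]
m = -0.84375, g(m) = 0.4029 (+); new bracket [-0.84375, -0.8125]
m = -0.828125, g(m) = 0.1071 (+); new bracket [-0.828125, -0.8125]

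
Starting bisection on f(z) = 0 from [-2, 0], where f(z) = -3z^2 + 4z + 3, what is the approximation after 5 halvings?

-0.5625

m = -1, f(m) = -4 (−); new bracket [-1, 0]
m = -0.5, f(m) = 0.25 (+); new bracket [-1, -0.5]
m = -0.75, f(m) = -1.6875 (−); new bracket [-0.75, -0.5]
m = -0.625, f(m) = -0.6719 (−); new bracket [-0.625, -0.5]
m = -0.5625, f(m) = -0.1992 (−); new bracket [-0.5625, -0.5]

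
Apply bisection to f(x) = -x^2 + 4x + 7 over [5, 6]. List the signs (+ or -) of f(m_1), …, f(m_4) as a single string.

midpoint 5.5: f = -1.25 < 0 → [5, 5.5]
midpoint 5.25: f = 0.4375 > 0 → [5.25, 5.5]
midpoint 5.375: f = -0.390625 < 0 → [5.25, 5.375]
midpoint 5.3125: f = 0.0273 > 0 → [5.3125, 5.375]

-+-+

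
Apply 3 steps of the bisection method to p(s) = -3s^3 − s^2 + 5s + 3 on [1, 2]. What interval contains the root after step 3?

[1.375, 1.5]

m = 1.5, p(m) = -1.875 (−); new bracket [1, 1.5]
m = 1.25, p(m) = 1.828125 (+); new bracket [1.25, 1.5]
m = 1.375, p(m) = 0.185547 (+); new bracket [1.375, 1.5]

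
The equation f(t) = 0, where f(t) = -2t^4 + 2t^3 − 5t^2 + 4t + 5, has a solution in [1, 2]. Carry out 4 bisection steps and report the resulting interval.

t = 1.5 gives f = -3.625, negative; keep [1, 1.5]
t = 1.25 gives f = 1.210938, positive; keep [1.25, 1.5]
t = 1.375 gives f = -0.902832, negative; keep [1.25, 1.375]
t = 1.3125 gives f = 0.2236, positive; keep [1.3125, 1.375]

[1.3125, 1.375]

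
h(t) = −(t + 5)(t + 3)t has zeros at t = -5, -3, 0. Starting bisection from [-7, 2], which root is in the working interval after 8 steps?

0

m = -2.5, h(m) = 3.125 (+); new bracket [-2.5, 2]
m = -0.25, h(m) = 3.265625 (+); new bracket [-0.25, 2]
m = 0.875, h(m) = -19.919922 (−); new bracket [-0.25, 0.875]
m = 0.3125, h(m) = -5.4993 (−); new bracket [-0.25, 0.3125]
m = 0.03125, h(m) = -0.4766 (−); new bracket [-0.25, 0.03125]
m = -0.109375, h(m) = 1.5462 (+); new bracket [-0.109375, 0.03125]
m = -0.0390625, h(m) = 0.5738 (+); new bracket [-0.0390625, 0.03125]
m = -0.00390625, h(m) = 0.0585 (+); new bracket [-0.00390625, 0.03125]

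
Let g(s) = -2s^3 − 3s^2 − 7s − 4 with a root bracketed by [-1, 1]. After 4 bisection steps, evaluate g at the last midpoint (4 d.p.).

-0.3086

m = 0, g(m) = -4 (−); new bracket [-1, 0]
m = -0.5, g(m) = -1 (−); new bracket [-1, -0.5]
m = -0.75, g(m) = 0.40625 (+); new bracket [-0.75, -0.5]
m = -0.625, g(m) = -0.3086 (−); new bracket [-0.75, -0.625]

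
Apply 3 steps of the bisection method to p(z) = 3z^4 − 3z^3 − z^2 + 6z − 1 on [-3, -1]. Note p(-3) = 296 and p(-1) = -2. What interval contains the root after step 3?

[-1.25, -1]

m = -2, p(m) = 55 (+); new bracket [-2, -1]
m = -1.5, p(m) = 13.0625 (+); new bracket [-1.5, -1]
m = -1.25, p(m) = 3.121094 (+); new bracket [-1.25, -1]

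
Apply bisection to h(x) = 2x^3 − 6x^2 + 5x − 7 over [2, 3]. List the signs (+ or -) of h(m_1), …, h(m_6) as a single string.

m = 2.5, h(m) = -0.75 (−); new bracket [2.5, 3]
m = 2.75, h(m) = 2.96875 (+); new bracket [2.5, 2.75]
m = 2.625, h(m) = 0.957031 (+); new bracket [2.5, 2.625]
m = 2.5625, h(m) = 0.0669 (+); new bracket [2.5, 2.5625]
m = 2.53125, h(m) = -0.3505 (−); new bracket [2.53125, 2.5625]
m = 2.546875, h(m) = -0.1441 (−); new bracket [2.546875, 2.5625]

-+++--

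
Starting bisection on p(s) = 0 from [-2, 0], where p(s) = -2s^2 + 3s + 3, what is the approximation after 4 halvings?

s = -1 gives p = -2, negative; keep [-1, 0]
s = -0.5 gives p = 1, positive; keep [-1, -0.5]
s = -0.75 gives p = -0.375, negative; keep [-0.75, -0.5]
s = -0.625 gives p = 0.3438, positive; keep [-0.75, -0.625]

-0.625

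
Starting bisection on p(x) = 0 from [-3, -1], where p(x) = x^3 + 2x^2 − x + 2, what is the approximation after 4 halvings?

-2.625

x = -2 gives p = 4, positive; keep [-3, -2]
x = -2.5 gives p = 1.375, positive; keep [-3, -2.5]
x = -2.75 gives p = -0.921875, negative; keep [-2.75, -2.5]
x = -2.625 gives p = 0.3184, positive; keep [-2.75, -2.625]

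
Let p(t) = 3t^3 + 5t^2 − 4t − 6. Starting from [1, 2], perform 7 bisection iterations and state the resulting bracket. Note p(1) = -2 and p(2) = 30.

[1.1171875, 1.125]

midpoint 1.5: p = 9.375 > 0 → [1, 1.5]
midpoint 1.25: p = 2.671875 > 0 → [1, 1.25]
midpoint 1.125: p = 0.099609 > 0 → [1, 1.125]
midpoint 1.0625: p = -1.0071 < 0 → [1.0625, 1.125]
midpoint 1.09375: p = -0.4682 < 0 → [1.09375, 1.125]
midpoint 1.109375: p = -0.188 < 0 → [1.109375, 1.125]
midpoint 1.1171875: p = -0.0451 < 0 → [1.1171875, 1.125]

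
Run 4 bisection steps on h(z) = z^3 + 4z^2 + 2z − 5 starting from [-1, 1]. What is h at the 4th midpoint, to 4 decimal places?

0.4824

m = 0, h(m) = -5 (−); new bracket [0, 1]
m = 0.5, h(m) = -2.875 (−); new bracket [0.5, 1]
m = 0.75, h(m) = -0.828125 (−); new bracket [0.75, 1]
m = 0.875, h(m) = 0.4824 (+); new bracket [0.75, 0.875]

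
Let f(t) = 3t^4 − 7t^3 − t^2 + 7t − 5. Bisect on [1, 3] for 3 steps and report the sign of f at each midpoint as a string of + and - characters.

-++

f(2) = -3 < 0, so the root lies in [2, 3]
f(2.5) = 14.0625 > 0, so the root lies in [2, 2.5]
f(2.25) = 2.839844 > 0, so the root lies in [2, 2.25]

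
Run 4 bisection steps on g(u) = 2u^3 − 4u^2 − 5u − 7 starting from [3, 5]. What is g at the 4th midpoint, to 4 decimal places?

-0.6523

m = 4, g(m) = 37 (+); new bracket [3, 4]
m = 3.5, g(m) = 12.25 (+); new bracket [3, 3.5]
m = 3.25, g(m) = 3.15625 (+); new bracket [3, 3.25]
m = 3.125, g(m) = -0.6523 (−); new bracket [3.125, 3.25]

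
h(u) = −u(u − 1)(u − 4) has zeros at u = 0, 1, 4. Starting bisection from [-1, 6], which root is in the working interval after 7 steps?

u = 2.5 gives h = 5.625, positive; keep [2.5, 6]
u = 4.25 gives h = -3.453125, negative; keep [2.5, 4.25]
u = 3.375 gives h = 5.009766, positive; keep [3.375, 4.25]
u = 3.8125 gives h = 2.0105, positive; keep [3.8125, 4.25]
u = 4.03125 gives h = -0.3819, negative; keep [3.8125, 4.03125]
u = 3.921875 gives h = 0.8953, positive; keep [3.921875, 4.03125]
u = 3.9765625 gives h = 0.2774, positive; keep [3.9765625, 4.03125]

4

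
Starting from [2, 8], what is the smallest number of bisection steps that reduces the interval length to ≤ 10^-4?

16

Width after n steps is 6/2^n. Need 2^n ≥ 6/10^-4 = 60000.
2^15 = 32768 < 60000 ≤ 2^16 = 65536, so n = 16.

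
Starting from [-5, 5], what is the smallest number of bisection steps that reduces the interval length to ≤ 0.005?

Width after n steps is 10/2^n. Need 2^n ≥ 10/0.005 = 2000.
2^10 = 1024 < 2000 ≤ 2^11 = 2048, so n = 11.

11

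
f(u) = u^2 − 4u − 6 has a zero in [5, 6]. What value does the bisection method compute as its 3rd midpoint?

5.125

u = 5.5 gives f = 2.25, positive; keep [5, 5.5]
u = 5.25 gives f = 0.5625, positive; keep [5, 5.25]
u = 5.125 gives f = -0.234375, negative; keep [5.125, 5.25]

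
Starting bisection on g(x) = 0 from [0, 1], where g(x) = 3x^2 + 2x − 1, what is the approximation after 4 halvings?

0.3125

g(0.5) = 0.75 > 0, so the root lies in [0, 0.5]
g(0.25) = -0.3125 < 0, so the root lies in [0.25, 0.5]
g(0.375) = 0.171875 > 0, so the root lies in [0.25, 0.375]
g(0.3125) = -0.082 < 0, so the root lies in [0.3125, 0.375]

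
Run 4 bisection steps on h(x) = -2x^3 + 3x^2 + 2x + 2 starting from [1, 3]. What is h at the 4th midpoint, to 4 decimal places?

m = 2, h(m) = 2 (+); new bracket [2, 3]
m = 2.5, h(m) = -5.5 (−); new bracket [2, 2.5]
m = 2.25, h(m) = -1.09375 (−); new bracket [2, 2.25]
m = 2.125, h(m) = 0.6055 (+); new bracket [2.125, 2.25]

0.6055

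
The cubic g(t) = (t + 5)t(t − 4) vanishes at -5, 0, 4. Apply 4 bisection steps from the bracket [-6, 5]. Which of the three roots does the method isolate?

midpoint -0.5: g = 10.125 > 0 → [-6, -0.5]
midpoint -3.25: g = 41.234375 > 0 → [-6, -3.25]
midpoint -4.625: g = 14.958984 > 0 → [-6, -4.625]
midpoint -5.3125: g = -15.4602 < 0 → [-5.3125, -4.625]

-5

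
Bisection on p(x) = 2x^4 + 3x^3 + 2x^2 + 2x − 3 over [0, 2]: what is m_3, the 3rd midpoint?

0.75

m = 1, p(m) = 6 (+); new bracket [0, 1]
m = 0.5, p(m) = -1 (−); new bracket [0.5, 1]
m = 0.75, p(m) = 1.523438 (+); new bracket [0.5, 0.75]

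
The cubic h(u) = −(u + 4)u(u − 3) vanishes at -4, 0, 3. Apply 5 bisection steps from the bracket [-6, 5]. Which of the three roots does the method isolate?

u = -0.5 gives h = -6.125, negative; keep [-6, -0.5]
u = -3.25 gives h = -15.234375, negative; keep [-6, -3.25]
u = -4.625 gives h = 22.041016, positive; keep [-4.625, -3.25]
u = -3.9375 gives h = -1.7073, negative; keep [-4.625, -3.9375]
u = -4.28125 gives h = 8.7674, positive; keep [-4.28125, -3.9375]

-4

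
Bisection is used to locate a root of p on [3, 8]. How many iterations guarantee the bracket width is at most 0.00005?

17

Width after n steps is 5/2^n. Need 2^n ≥ 5/0.00005 = 100000.
2^16 = 65536 < 100000 ≤ 2^17 = 131072, so n = 17.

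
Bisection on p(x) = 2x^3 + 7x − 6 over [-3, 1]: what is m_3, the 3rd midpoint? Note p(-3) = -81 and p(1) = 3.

0.5

p(-1) = -15 < 0, so the root lies in [-1, 1]
p(0) = -6 < 0, so the root lies in [0, 1]
p(0.5) = -2.25 < 0, so the root lies in [0.5, 1]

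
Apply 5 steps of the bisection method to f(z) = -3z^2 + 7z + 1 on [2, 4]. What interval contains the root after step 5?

midpoint 3: f = -5 < 0 → [2, 3]
midpoint 2.5: f = -0.25 < 0 → [2, 2.5]
midpoint 2.25: f = 1.5625 > 0 → [2.25, 2.5]
midpoint 2.375: f = 0.7031 > 0 → [2.375, 2.5]
midpoint 2.4375: f = 0.2383 > 0 → [2.4375, 2.5]

[2.4375, 2.5]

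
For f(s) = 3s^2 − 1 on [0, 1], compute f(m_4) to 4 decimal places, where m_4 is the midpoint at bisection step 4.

m = 0.5, f(m) = -0.25 (−); new bracket [0.5, 1]
m = 0.75, f(m) = 0.6875 (+); new bracket [0.5, 0.75]
m = 0.625, f(m) = 0.171875 (+); new bracket [0.5, 0.625]
m = 0.5625, f(m) = -0.0508 (−); new bracket [0.5625, 0.625]

-0.0508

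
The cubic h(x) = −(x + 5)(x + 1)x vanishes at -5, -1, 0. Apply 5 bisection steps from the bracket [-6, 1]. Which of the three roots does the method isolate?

-5

x = -2.5 gives h = -9.375, negative; keep [-6, -2.5]
x = -4.25 gives h = -10.359375, negative; keep [-6, -4.25]
x = -5.125 gives h = 2.642578, positive; keep [-5.125, -4.25]
x = -4.6875 gives h = -5.4016, negative; keep [-5.125, -4.6875]
x = -4.90625 gives h = -1.7967, negative; keep [-5.125, -4.90625]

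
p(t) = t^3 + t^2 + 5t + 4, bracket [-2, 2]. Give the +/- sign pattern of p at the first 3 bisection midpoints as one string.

m = 0, p(m) = 4 (+); new bracket [-2, 0]
m = -1, p(m) = -1 (−); new bracket [-1, 0]
m = -0.5, p(m) = 1.625 (+); new bracket [-1, -0.5]

+-+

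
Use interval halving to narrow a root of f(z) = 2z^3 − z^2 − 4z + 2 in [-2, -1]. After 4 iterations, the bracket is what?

midpoint -1.5: f = -1 < 0 → [-1.5, -1]
midpoint -1.25: f = 1.53125 > 0 → [-1.5, -1.25]
midpoint -1.375: f = 0.410156 > 0 → [-1.5, -1.375]
midpoint -1.4375: f = -0.2573 < 0 → [-1.4375, -1.375]

[-1.4375, -1.375]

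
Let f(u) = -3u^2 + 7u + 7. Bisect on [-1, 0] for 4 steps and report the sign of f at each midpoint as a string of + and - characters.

m = -0.5, f(m) = 2.75 (+); new bracket [-1, -0.5]
m = -0.75, f(m) = 0.0625 (+); new bracket [-1, -0.75]
m = -0.875, f(m) = -1.421875 (−); new bracket [-0.875, -0.75]
m = -0.8125, f(m) = -0.668 (−); new bracket [-0.8125, -0.75]

++--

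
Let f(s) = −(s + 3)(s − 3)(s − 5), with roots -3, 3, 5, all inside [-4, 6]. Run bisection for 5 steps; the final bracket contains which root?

f(1) = -32 < 0, so the root lies in [-4, 1]
f(-1.5) = -43.875 < 0, so the root lies in [-4, -1.5]
f(-2.75) = -11.140625 < 0, so the root lies in [-4, -2.75]
f(-3.375) = 20.0215 > 0, so the root lies in [-3.375, -2.75]
f(-3.0625) = 3.0549 > 0, so the root lies in [-3.0625, -2.75]

-3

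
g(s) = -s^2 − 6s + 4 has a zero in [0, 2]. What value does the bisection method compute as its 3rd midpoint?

0.75

midpoint 1: g = -3 < 0 → [0, 1]
midpoint 0.5: g = 0.75 > 0 → [0.5, 1]
midpoint 0.75: g = -1.0625 < 0 → [0.5, 0.75]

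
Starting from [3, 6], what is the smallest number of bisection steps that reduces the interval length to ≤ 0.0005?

13

Width after n steps is 3/2^n. Need 2^n ≥ 3/0.0005 = 6000.
2^12 = 4096 < 6000 ≤ 2^13 = 8192, so n = 13.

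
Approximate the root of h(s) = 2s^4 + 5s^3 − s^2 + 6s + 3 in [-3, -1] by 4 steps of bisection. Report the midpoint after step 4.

midpoint -2: h = -21 < 0 → [-3, -2]
midpoint -2.5: h = -18.25 < 0 → [-3, -2.5]
midpoint -2.75: h = -10.664062 < 0 → [-3, -2.75]
midpoint -2.875: h = -4.6929 < 0 → [-3, -2.875]

-2.875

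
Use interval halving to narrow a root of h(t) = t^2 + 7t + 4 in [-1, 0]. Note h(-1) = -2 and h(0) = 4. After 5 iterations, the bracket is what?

[-0.65625, -0.625]

m = -0.5, h(m) = 0.75 (+); new bracket [-1, -0.5]
m = -0.75, h(m) = -0.6875 (−); new bracket [-0.75, -0.5]
m = -0.625, h(m) = 0.015625 (+); new bracket [-0.75, -0.625]
m = -0.6875, h(m) = -0.3398 (−); new bracket [-0.6875, -0.625]
m = -0.65625, h(m) = -0.1631 (−); new bracket [-0.65625, -0.625]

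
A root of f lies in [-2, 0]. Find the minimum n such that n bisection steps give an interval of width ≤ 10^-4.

Width after n steps is 2/2^n. Need 2^n ≥ 2/10^-4 = 20000.
2^14 = 16384 < 20000 ≤ 2^15 = 32768, so n = 15.

15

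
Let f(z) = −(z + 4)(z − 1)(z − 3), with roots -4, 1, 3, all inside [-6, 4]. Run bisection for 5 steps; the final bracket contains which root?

midpoint -1: f = -24 < 0 → [-6, -1]
midpoint -3.5: f = -14.625 < 0 → [-6, -3.5]
midpoint -4.75: f = 33.421875 > 0 → [-4.75, -3.5]
midpoint -4.125: f = 4.5645 > 0 → [-4.125, -3.5]
midpoint -3.8125: f = -6.1472 < 0 → [-4.125, -3.8125]

-4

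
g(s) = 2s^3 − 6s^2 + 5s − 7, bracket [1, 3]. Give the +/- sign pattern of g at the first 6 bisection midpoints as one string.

--+++-

g(2) = -5 < 0, so the root lies in [2, 3]
g(2.5) = -0.75 < 0, so the root lies in [2.5, 3]
g(2.75) = 2.96875 > 0, so the root lies in [2.5, 2.75]
g(2.625) = 0.957 > 0, so the root lies in [2.5, 2.625]
g(2.5625) = 0.0669 > 0, so the root lies in [2.5, 2.5625]
g(2.53125) = -0.3505 < 0, so the root lies in [2.53125, 2.5625]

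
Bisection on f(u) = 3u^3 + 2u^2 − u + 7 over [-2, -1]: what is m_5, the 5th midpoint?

-1.65625

u = -1.5 gives f = 2.875, positive; keep [-2, -1.5]
u = -1.75 gives f = -1.203125, negative; keep [-1.75, -1.5]
u = -1.625 gives f = 1.033203, positive; keep [-1.75, -1.625]
u = -1.6875 gives f = -0.0334, negative; keep [-1.6875, -1.625]
u = -1.65625 gives f = 0.5125, positive; keep [-1.6875, -1.65625]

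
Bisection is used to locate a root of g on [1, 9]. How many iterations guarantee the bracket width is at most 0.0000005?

24

Width after n steps is 8/2^n. Need 2^n ≥ 8/0.0000005 = 16000000.
2^23 = 8388608 < 16000000 ≤ 2^24 = 16777216, so n = 24.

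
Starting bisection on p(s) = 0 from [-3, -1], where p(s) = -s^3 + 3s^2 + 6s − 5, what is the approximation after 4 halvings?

midpoint -2: p = 3 > 0 → [-2, -1]
midpoint -1.5: p = -3.875 < 0 → [-2, -1.5]
midpoint -1.75: p = -0.953125 < 0 → [-2, -1.75]
midpoint -1.875: p = 0.8887 > 0 → [-1.875, -1.75]

-1.875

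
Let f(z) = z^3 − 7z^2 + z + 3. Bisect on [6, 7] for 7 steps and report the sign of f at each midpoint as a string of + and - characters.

--++-++

f(6.5) = -11.625 < 0, so the root lies in [6.5, 7]
f(6.75) = -1.640625 < 0, so the root lies in [6.75, 7]
f(6.875) = 3.966797 > 0, so the root lies in [6.75, 6.875]
f(6.8125) = 1.1106 > 0, so the root lies in [6.75, 6.8125]
f(6.78125) = -0.278 < 0, so the root lies in [6.78125, 6.8125]
f(6.796875) = 0.413 > 0, so the root lies in [6.78125, 6.796875]
f(6.7890625) = 0.0667 > 0, so the root lies in [6.78125, 6.7890625]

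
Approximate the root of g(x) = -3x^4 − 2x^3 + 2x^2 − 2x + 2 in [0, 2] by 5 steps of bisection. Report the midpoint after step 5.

0.6875

x = 1 gives g = -3, negative; keep [0, 1]
x = 0.5 gives g = 1.0625, positive; keep [0.5, 1]
x = 0.75 gives g = -0.167969, negative; keep [0.5, 0.75]
x = 0.625 gives g = 0.5852, positive; keep [0.625, 0.75]
x = 0.6875 gives g = 0.2502, positive; keep [0.6875, 0.75]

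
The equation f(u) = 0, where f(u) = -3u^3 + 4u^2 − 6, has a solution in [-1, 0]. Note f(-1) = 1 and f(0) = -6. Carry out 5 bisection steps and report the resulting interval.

[-0.96875, -0.9375]

u = -0.5 gives f = -4.625, negative; keep [-1, -0.5]
u = -0.75 gives f = -2.484375, negative; keep [-1, -0.75]
u = -0.875 gives f = -0.927734, negative; keep [-1, -0.875]
u = -0.9375 gives f = -0.0125, negative; keep [-1, -0.9375]
u = -0.96875 gives f = 0.4814, positive; keep [-0.96875, -0.9375]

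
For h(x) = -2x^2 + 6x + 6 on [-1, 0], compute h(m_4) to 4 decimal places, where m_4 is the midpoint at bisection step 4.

-0.1953

m = -0.5, h(m) = 2.5 (+); new bracket [-1, -0.5]
m = -0.75, h(m) = 0.375 (+); new bracket [-1, -0.75]
m = -0.875, h(m) = -0.78125 (−); new bracket [-0.875, -0.75]
m = -0.8125, h(m) = -0.1953 (−); new bracket [-0.8125, -0.75]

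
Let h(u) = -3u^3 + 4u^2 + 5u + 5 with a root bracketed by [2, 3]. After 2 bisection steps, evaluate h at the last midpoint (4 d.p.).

u = 2.5 gives h = -4.375, negative; keep [2, 2.5]
u = 2.25 gives h = 2.328125, positive; keep [2.25, 2.5]

2.3281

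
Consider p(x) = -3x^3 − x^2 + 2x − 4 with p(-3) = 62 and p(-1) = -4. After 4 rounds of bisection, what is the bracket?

midpoint -2: p = 12 > 0 → [-2, -1]
midpoint -1.5: p = 0.875 > 0 → [-1.5, -1]
midpoint -1.25: p = -2.203125 < 0 → [-1.5, -1.25]
midpoint -1.375: p = -0.8418 < 0 → [-1.5, -1.375]

[-1.5, -1.375]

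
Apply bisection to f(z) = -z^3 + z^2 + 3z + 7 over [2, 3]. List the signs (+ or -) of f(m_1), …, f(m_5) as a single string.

+++--

z = 2.5 gives f = 5.125, positive; keep [2.5, 3]
z = 2.75 gives f = 2.015625, positive; keep [2.75, 3]
z = 2.875 gives f = 0.126953, positive; keep [2.875, 3]
z = 2.9375 gives f = -0.906, negative; keep [2.875, 2.9375]
z = 2.90625 gives f = -0.382, negative; keep [2.875, 2.90625]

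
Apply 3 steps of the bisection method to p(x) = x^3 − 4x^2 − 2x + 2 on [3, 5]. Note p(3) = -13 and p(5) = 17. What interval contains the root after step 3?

midpoint 4: p = -6 < 0 → [4, 5]
midpoint 4.5: p = 3.125 > 0 → [4, 4.5]
midpoint 4.25: p = -1.984375 < 0 → [4.25, 4.5]

[4.25, 4.5]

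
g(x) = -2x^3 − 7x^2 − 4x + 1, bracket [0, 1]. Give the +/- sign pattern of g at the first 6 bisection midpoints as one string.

--+-++

m = 0.5, g(m) = -3 (−); new bracket [0, 0.5]
m = 0.25, g(m) = -0.46875 (−); new bracket [0, 0.25]
m = 0.125, g(m) = 0.386719 (+); new bracket [0.125, 0.25]
m = 0.1875, g(m) = -0.0093 (−); new bracket [0.125, 0.1875]
m = 0.15625, g(m) = 0.1965 (+); new bracket [0.15625, 0.1875]
m = 0.171875, g(m) = 0.0956 (+); new bracket [0.171875, 0.1875]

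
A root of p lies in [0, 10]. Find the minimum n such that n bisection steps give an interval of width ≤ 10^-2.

Width after n steps is 10/2^n. Need 2^n ≥ 10/10^-2 = 1000.
2^9 = 512 < 1000 ≤ 2^10 = 1024, so n = 10.

10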